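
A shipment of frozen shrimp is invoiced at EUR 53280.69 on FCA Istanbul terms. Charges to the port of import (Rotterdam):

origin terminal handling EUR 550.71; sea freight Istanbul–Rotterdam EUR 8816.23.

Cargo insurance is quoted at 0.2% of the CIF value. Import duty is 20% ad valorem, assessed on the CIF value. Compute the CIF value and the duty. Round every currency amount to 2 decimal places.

CIF value: EUR 62773.18; import duty: EUR 12554.64

Let C be the CIF value. C = FCA price + pre-shipment costs + freight + 0.2% × C
C − 0.2% × C = 53280.69 + 550.71 + 8816.23
0.998 × C = 62647.63
C = 62647.63 / 0.998 = 62773.18
Insurance premium = 0.2% × 62773.18 = 125.55
Import duty = 62773.18 × 20% = 12554.64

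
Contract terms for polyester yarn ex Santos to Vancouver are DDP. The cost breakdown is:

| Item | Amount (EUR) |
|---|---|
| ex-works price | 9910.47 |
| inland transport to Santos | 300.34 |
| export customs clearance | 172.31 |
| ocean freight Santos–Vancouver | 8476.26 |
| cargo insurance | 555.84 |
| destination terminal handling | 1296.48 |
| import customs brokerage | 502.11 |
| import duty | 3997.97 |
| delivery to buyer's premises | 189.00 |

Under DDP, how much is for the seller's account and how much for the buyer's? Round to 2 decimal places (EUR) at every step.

Seller: EUR 25400.78; buyer: EUR 0.00

DDP: the seller bears all costs including import duty.
Seller's account: goods 9910.47 + inland to port 300.34 + export clearance 172.31 + freight 8476.26 + insurance 555.84 + destination terminal 1296.48 + brokerage 502.11 + duty 3997.97 + delivery 189.00 = 25400.78
Buyer's account: 0.00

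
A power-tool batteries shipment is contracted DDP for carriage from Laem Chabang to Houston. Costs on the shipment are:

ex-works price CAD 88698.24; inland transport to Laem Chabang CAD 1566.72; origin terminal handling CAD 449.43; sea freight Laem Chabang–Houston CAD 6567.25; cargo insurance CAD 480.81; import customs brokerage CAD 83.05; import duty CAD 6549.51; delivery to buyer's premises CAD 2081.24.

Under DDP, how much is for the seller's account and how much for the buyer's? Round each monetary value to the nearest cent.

Seller: CAD 106476.25; buyer: CAD 0.00

DDP: the seller bears all costs including import duty.
Seller's account: goods 88698.24 + inland to port 1566.72 + origin terminal 449.43 + freight 6567.25 + insurance 480.81 + brokerage 83.05 + duty 6549.51 + delivery 2081.24 = 106476.25
Buyer's account: 0.00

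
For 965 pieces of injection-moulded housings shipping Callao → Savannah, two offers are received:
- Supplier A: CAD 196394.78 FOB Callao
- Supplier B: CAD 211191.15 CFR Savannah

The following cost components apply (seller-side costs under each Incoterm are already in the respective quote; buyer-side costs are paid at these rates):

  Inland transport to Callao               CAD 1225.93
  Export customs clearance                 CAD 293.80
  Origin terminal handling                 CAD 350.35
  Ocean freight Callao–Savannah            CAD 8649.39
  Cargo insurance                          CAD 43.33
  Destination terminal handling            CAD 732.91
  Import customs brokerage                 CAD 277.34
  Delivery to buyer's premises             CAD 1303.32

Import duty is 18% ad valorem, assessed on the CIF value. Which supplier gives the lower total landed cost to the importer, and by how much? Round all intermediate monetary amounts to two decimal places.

Supplier A is cheaper by CAD 7253.44

Supplier A (FOB):
CIF value = FOB price + freight + insurance = 196394.78 + 8649.39 + 43.33 = 205087.50
Import duty = 205087.50 × 18% = 36915.75
Buyer bears (A): 8649.39 + 43.33 + 732.91 + 277.34 + 1303.32 = 11006.29
Landed cost (A) = invoice 196394.78 + 11006.29 + duty 36915.75 = 244316.82
Supplier B (CFR):
CIF value = CFR price + insurance = 211191.15 + 43.33 = 211234.48
Import duty = 211234.48 × 18% = 38022.21
Buyer bears (B): 43.33 + 732.91 + 277.34 + 1303.32 = 2356.90
Landed cost (B) = invoice 211191.15 + 2356.90 + duty 38022.21 = 251570.26
Difference = |244316.82 − 251570.26| = 7253.44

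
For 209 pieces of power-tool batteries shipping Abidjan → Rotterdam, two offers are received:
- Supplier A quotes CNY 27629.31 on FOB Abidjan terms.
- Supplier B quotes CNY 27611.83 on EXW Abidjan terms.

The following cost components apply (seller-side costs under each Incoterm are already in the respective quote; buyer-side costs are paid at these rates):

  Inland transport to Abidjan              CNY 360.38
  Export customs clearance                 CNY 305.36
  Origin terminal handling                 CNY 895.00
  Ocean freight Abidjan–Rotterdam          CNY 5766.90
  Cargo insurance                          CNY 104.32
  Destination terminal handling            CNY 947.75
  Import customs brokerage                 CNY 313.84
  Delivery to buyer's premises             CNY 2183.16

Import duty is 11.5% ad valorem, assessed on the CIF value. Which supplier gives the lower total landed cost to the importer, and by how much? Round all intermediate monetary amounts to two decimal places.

Supplier A is cheaper by CNY 1720.74

Supplier A (FOB):
CIF value = FOB price + freight + insurance = 27629.31 + 5766.90 + 104.32 = 33500.53
Import duty = 33500.53 × 11.5% = 3852.56
Buyer bears (A): 5766.90 + 104.32 + 947.75 + 313.84 + 2183.16 = 9315.97
Landed cost (A) = invoice 27629.31 + 9315.97 + duty 3852.56 = 40797.84
Supplier B (EXW):
CIF value = EXW price + inland to port + export clearance + origin terminal + freight + insurance = 27611.83 + 360.38 + 305.36 + 895.00 + 5766.90 + 104.32 = 35043.79
Import duty = 35043.79 × 11.5% = 4030.04
Buyer bears (B): 360.38 + 305.36 + 895.00 + 5766.90 + 104.32 + 947.75 + 313.84 + 2183.16 = 10876.71
Landed cost (B) = invoice 27611.83 + 10876.71 + duty 4030.04 = 42518.58
Difference = |40797.84 − 42518.58| = 1720.74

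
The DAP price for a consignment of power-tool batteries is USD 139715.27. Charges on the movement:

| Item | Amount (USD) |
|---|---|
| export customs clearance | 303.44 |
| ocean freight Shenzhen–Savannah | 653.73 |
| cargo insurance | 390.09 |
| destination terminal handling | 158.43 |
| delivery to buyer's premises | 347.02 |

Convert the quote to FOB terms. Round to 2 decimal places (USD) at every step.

Not relevant to the conversion: export clearance — on the seller under both DAP and FOB; already in the DAP price and stays in the FOB price.
From DAP to FOB, the seller no longer bears: freight, insurance, destination terminal, delivery.
FOB price = 139715.27 − 653.73 − 390.09 − 158.43 − 347.02 = 138166.00

FOB price: USD 138166.00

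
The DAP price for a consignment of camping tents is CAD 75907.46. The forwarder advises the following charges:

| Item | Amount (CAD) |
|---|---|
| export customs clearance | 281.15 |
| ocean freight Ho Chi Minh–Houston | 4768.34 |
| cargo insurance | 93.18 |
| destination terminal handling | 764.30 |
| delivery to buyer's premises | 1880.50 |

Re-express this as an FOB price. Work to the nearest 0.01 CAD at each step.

FOB price: CAD 68401.14

Not relevant to the conversion: export clearance — on the seller under both DAP and FOB; already in the DAP price and stays in the FOB price.
From DAP to FOB, the seller no longer bears: freight, insurance, destination terminal, delivery.
FOB price = 75907.46 − 4768.34 − 93.18 − 764.30 − 1880.50 = 68401.14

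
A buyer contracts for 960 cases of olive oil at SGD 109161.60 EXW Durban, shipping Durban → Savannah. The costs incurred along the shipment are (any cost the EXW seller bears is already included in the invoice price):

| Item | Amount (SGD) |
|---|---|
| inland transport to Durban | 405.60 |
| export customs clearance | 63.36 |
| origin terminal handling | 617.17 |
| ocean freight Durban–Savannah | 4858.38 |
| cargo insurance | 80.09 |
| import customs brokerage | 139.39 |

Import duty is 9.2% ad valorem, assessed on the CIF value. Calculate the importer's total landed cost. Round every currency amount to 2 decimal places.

Total landed cost: SGD 125922.72

EXW: the seller makes goods available at their premises; the buyer bears all onward costs.
CIF value = EXW price + inland to port + export clearance + origin terminal + freight + insurance = 109161.60 + 405.60 + 63.36 + 617.17 + 4858.38 + 80.09 = 115186.20
Import duty = 115186.20 × 9.2% = 10597.13
Buyer bears: inland to port 405.60 + export clearance 63.36 + origin terminal 617.17 + freight 4858.38 + insurance 80.09 + brokerage 139.39 + duty 10597.13 = 16761.12
Landed cost = invoice 109161.60 + 16761.12 = 125922.72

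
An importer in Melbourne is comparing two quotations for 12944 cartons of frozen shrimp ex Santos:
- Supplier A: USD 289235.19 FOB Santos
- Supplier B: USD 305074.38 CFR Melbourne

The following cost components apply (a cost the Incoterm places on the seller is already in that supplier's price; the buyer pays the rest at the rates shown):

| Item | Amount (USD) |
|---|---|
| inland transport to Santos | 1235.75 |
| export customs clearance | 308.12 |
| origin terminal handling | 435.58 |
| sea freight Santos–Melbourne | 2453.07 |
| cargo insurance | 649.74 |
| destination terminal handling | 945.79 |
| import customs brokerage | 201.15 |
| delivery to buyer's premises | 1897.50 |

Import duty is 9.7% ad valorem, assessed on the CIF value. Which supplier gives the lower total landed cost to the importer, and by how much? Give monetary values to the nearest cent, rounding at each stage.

Supplier A (FOB):
CIF value = FOB price + freight + insurance = 289235.19 + 2453.07 + 649.74 = 292338.00
Import duty = 292338.00 × 9.7% = 28356.79
Buyer bears (A): 2453.07 + 649.74 + 945.79 + 201.15 + 1897.50 = 6147.25
Landed cost (A) = invoice 289235.19 + 6147.25 + duty 28356.79 = 323739.23
Supplier B (CFR):
CIF value = CFR price + insurance = 305074.38 + 649.74 = 305724.12
Import duty = 305724.12 × 9.7% = 29655.24
Buyer bears (B): 649.74 + 945.79 + 201.15 + 1897.50 = 3694.18
Landed cost (B) = invoice 305074.38 + 3694.18 + duty 29655.24 = 338423.80
Difference = |323739.23 − 338423.80| = 14684.57

Supplier A is cheaper by USD 14684.57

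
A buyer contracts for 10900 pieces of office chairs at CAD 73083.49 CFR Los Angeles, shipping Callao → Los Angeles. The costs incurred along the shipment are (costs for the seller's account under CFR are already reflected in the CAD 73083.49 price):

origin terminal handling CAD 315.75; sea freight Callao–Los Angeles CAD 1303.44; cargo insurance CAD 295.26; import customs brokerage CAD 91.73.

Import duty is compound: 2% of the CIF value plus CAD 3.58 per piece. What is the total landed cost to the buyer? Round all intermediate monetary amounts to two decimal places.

CFR: the seller pays costs through ocean freight to the destination port, but not insurance.
Already in the invoice (seller's account under CFR): origin terminal, freight — exclude.
CIF value = CFR price + insurance = 73083.49 + 295.26 = 73378.75
Ad valorem component: 73378.75 × 2% = 1467.58
Specific component: 10900 × 3.58 = 39022.00
Import duty = 1467.58 + 39022.00 = 40489.58
Buyer bears: insurance 295.26 + brokerage 91.73 + duty 40489.58 = 40876.57
Landed cost = invoice 73083.49 + 40876.57 = 113960.06

Total landed cost: CAD 113960.06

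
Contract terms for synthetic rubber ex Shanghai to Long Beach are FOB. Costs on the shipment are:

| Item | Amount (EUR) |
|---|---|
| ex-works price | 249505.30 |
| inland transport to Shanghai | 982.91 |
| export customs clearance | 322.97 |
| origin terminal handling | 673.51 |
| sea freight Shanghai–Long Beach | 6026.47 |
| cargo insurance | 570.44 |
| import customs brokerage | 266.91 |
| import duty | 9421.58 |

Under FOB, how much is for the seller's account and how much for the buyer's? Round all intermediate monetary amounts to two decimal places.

FOB: the seller bears costs until goods are on board at the origin port; the buyer bears freight, insurance and all costs thereafter.
Seller's account: goods 249505.30 + inland to port 982.91 + export clearance 322.97 + origin terminal 673.51 = 251484.69
Buyer's account: freight 6026.47 + insurance 570.44 + brokerage 266.91 + duty 9421.58 = 16285.40

Seller: EUR 251484.69; buyer: EUR 16285.40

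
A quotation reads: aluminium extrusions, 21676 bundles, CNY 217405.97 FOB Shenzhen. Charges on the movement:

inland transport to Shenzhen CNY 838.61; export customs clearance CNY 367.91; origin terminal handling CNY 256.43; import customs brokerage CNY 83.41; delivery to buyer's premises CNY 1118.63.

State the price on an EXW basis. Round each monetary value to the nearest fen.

Not relevant to the conversion: brokerage, delivery — on the buyer under both terms; not part of either seller's price.
From FOB to EXW, the seller no longer bears: inland to port, export clearance, origin terminal.
EXW price = 217405.97 − 838.61 − 367.91 − 256.43 = 215943.02

EXW price: CNY 215943.02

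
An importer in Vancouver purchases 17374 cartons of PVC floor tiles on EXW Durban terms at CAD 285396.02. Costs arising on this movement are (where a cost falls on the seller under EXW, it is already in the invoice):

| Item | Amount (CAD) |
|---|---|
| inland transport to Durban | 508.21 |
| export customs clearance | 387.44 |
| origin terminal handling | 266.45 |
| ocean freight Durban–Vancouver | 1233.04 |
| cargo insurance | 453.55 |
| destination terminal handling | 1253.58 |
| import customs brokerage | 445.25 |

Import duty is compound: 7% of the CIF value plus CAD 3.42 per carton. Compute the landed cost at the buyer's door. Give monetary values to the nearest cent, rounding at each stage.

Total landed cost: CAD 369539.75

EXW: the seller makes goods available at their premises; the buyer bears all onward costs.
CIF value = EXW price + inland to port + export clearance + origin terminal + freight + insurance = 285396.02 + 508.21 + 387.44 + 266.45 + 1233.04 + 453.55 = 288244.71
Ad valorem component: 288244.71 × 7% = 20177.13
Specific component: 17374 × 3.42 = 59419.08
Import duty = 20177.13 + 59419.08 = 79596.21
Buyer bears: inland to port 508.21 + export clearance 387.44 + origin terminal 266.45 + freight 1233.04 + insurance 453.55 + destination terminal 1253.58 + brokerage 445.25 + duty 79596.21 = 84143.73
Landed cost = invoice 285396.02 + 84143.73 = 369539.75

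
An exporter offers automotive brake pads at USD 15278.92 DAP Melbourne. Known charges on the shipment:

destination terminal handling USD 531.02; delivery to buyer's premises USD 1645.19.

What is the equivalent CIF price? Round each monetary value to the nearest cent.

CIF price: USD 13102.71

From DAP to CIF, the seller no longer bears: destination terminal, delivery.
CIF price = 15278.92 − 531.02 − 1645.19 = 13102.71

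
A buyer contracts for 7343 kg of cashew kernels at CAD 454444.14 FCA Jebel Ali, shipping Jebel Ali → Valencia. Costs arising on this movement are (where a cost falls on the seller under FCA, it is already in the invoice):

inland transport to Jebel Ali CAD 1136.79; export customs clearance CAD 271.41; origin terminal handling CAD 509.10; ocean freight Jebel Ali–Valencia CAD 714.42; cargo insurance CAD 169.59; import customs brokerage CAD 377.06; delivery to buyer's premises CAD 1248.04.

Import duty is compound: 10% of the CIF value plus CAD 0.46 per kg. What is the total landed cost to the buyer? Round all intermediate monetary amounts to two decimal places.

FCA: the seller delivers export-cleared goods to the carrier; the buyer bears costs from that point.
Already in the invoice (seller's account under FCA): inland to port, export clearance — exclude.
CIF value = FCA price + origin terminal + freight + insurance = 454444.14 + 509.10 + 714.42 + 169.59 = 455837.25
Ad valorem component: 455837.25 × 10% = 45583.73
Specific component: 7343 × 0.46 = 3377.78
Import duty = 45583.73 + 3377.78 = 48961.51
Buyer bears: origin terminal 509.10 + freight 714.42 + insurance 169.59 + brokerage 377.06 + delivery 1248.04 + duty 48961.51 = 51979.72
Landed cost = invoice 454444.14 + 51979.72 = 506423.86

Total landed cost: CAD 506423.86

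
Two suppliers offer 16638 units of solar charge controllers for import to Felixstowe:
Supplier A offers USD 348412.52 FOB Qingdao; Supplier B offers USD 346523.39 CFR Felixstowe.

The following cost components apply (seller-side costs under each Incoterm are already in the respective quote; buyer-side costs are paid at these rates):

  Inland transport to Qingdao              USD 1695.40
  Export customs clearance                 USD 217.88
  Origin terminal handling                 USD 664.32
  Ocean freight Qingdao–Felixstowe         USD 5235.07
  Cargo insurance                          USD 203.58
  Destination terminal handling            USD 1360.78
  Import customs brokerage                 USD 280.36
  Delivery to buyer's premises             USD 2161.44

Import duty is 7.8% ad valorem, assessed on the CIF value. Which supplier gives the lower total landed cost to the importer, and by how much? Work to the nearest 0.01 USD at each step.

Supplier B is cheaper by USD 7679.89

Supplier A (FOB):
CIF value = FOB price + freight + insurance = 348412.52 + 5235.07 + 203.58 = 353851.17
Import duty = 353851.17 × 7.8% = 27600.39
Buyer bears (A): 5235.07 + 203.58 + 1360.78 + 280.36 + 2161.44 = 9241.23
Landed cost (A) = invoice 348412.52 + 9241.23 + duty 27600.39 = 385254.14
Supplier B (CFR):
CIF value = CFR price + insurance = 346523.39 + 203.58 = 346726.97
Import duty = 346726.97 × 7.8% = 27044.70
Buyer bears (B): 203.58 + 1360.78 + 280.36 + 2161.44 = 4006.16
Landed cost (B) = invoice 346523.39 + 4006.16 + duty 27044.70 = 377574.25
Difference = |385254.14 − 377574.25| = 7679.89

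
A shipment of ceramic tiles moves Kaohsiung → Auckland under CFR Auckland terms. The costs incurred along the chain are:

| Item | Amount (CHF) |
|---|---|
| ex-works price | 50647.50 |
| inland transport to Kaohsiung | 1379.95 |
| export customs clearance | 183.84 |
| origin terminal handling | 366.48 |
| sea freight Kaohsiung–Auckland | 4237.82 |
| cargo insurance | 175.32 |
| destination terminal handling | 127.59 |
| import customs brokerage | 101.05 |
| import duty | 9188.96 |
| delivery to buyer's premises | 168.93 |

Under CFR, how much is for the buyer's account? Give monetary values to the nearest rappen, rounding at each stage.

Buyer's account: CHF 9761.85

CFR: the seller pays costs through ocean freight to the destination port, but not insurance.
Seller's account: goods 50647.50 + inland to port 1379.95 + export clearance 183.84 + origin terminal 366.48 + freight 4237.82 = 56815.59
Buyer's account: insurance 175.32 + destination terminal 127.59 + brokerage 101.05 + duty 9188.96 + delivery 168.93 = 9761.85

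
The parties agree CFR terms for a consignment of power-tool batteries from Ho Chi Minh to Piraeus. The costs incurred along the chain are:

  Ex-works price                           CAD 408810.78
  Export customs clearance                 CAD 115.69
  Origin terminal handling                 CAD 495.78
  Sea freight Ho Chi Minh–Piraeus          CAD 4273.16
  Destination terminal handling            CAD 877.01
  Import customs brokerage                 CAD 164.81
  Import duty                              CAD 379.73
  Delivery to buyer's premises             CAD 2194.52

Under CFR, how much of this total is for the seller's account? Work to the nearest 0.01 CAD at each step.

CFR: the seller pays costs through ocean freight to the destination port, but not insurance.
Seller's account: goods 408810.78 + export clearance 115.69 + origin terminal 495.78 + freight 4273.16 = 413695.41
Buyer's account: destination terminal 877.01 + brokerage 164.81 + duty 379.73 + delivery 2194.52 = 3616.07

Seller's account: CAD 413695.41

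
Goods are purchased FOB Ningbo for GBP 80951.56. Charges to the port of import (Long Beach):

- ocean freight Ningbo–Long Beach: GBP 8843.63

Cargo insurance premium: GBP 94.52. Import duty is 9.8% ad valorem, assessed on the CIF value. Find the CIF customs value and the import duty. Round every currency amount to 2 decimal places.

CIF = FOB price + freight + insurance
CIF = 80951.56 + 8843.63 + 94.52 = 89889.71
Import duty = 89889.71 × 9.8% = 8809.19

CIF value: GBP 89889.71; import duty: GBP 8809.19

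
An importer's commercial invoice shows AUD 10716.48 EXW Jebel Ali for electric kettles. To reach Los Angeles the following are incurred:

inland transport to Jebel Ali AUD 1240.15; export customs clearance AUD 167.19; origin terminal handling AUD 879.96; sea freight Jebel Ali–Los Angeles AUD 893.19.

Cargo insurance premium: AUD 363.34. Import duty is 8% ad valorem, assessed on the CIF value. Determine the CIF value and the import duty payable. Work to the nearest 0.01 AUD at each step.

CIF value: AUD 14260.31; import duty: AUD 1140.82

CIF = EXW price + pre-shipment costs + freight + insurance
CIF = 10716.48 + 1240.15 + 167.19 + 879.96 + 893.19 + 363.34 = 14260.31
Import duty = 14260.31 × 8% = 1140.82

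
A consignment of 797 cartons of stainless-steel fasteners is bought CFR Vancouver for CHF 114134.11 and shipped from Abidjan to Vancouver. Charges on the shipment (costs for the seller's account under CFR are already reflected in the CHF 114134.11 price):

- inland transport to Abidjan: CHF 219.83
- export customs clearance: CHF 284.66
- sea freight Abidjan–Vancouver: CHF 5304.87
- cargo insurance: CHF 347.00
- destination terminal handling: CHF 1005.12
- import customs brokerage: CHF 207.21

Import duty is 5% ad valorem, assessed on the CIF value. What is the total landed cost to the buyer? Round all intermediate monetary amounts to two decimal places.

CFR: the seller pays costs through ocean freight to the destination port, but not insurance.
Already in the invoice (seller's account under CFR): inland to port, export clearance, freight — exclude.
CIF value = CFR price + insurance = 114134.11 + 347.00 = 114481.11
Import duty = 114481.11 × 5% = 5724.06
Buyer bears: insurance 347.00 + destination terminal 1005.12 + brokerage 207.21 + duty 5724.06 = 7283.39
Landed cost = invoice 114134.11 + 7283.39 = 121417.50

Total landed cost: CHF 121417.50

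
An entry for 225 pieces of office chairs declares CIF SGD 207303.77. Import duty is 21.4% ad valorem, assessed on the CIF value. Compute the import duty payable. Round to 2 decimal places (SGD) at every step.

Import duty = 207303.77 × 21.4% = 44363.01

Import duty: SGD 44363.01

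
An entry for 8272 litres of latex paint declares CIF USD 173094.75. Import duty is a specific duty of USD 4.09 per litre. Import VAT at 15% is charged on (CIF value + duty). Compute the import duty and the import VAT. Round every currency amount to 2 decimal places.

Import duty = 8272 × 4.09 = 33832.48
VAT base = CIF + duty = 173094.75 + 33832.48 = 206927.23
Import VAT = 206927.23 × 15% = 31039.08

Import duty: USD 33832.48; import VAT: USD 31039.08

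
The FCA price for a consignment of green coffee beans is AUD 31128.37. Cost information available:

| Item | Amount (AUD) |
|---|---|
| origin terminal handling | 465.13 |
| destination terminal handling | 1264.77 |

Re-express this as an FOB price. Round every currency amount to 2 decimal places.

Not relevant to the conversion: destination terminal — on the buyer under both terms; not part of either seller's price.
From FCA to FOB, the seller additionally bears: origin terminal.
FOB price = 31128.37 + 465.13 = 31593.50

FOB price: AUD 31593.50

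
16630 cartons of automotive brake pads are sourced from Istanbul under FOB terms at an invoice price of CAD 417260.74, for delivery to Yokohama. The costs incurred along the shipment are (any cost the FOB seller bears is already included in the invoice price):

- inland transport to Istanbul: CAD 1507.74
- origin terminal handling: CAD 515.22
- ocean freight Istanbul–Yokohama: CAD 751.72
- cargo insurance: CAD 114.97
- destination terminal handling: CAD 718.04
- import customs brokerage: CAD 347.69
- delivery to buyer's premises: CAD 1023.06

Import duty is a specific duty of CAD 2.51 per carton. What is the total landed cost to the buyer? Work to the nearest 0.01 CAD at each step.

FOB: the seller bears costs until goods are on board at the origin port; the buyer bears freight, insurance and all costs thereafter.
Already in the invoice (seller's account under FOB): inland to port, origin terminal — exclude.
CIF value = FOB price + freight + insurance = 417260.74 + 751.72 + 114.97 = 418127.43
Import duty = 16630 × 2.51 = 41741.30
Buyer bears: freight 751.72 + insurance 114.97 + destination terminal 718.04 + brokerage 347.69 + delivery 1023.06 + duty 41741.30 = 44696.78
Landed cost = invoice 417260.74 + 44696.78 = 461957.52

Total landed cost: CAD 461957.52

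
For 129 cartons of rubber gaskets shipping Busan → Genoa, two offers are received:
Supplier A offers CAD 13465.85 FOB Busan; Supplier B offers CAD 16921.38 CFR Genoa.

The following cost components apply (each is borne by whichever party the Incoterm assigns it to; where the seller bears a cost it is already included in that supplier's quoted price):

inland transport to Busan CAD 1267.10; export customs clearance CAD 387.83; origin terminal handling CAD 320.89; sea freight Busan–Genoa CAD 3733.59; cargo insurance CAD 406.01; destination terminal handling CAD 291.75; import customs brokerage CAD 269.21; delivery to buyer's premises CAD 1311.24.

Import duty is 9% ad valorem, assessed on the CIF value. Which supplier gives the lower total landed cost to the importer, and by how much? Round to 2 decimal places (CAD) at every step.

Supplier B is cheaper by CAD 303.08

Supplier A (FOB):
CIF value = FOB price + freight + insurance = 13465.85 + 3733.59 + 406.01 = 17605.45
Import duty = 17605.45 × 9% = 1584.49
Buyer bears (A): 3733.59 + 406.01 + 291.75 + 269.21 + 1311.24 = 6011.80
Landed cost (A) = invoice 13465.85 + 6011.80 + duty 1584.49 = 21062.14
Supplier B (CFR):
CIF value = CFR price + insurance = 16921.38 + 406.01 = 17327.39
Import duty = 17327.39 × 9% = 1559.47
Buyer bears (B): 406.01 + 291.75 + 269.21 + 1311.24 = 2278.21
Landed cost (B) = invoice 16921.38 + 2278.21 + duty 1559.47 = 20759.06
Difference = |21062.14 − 20759.06| = 303.08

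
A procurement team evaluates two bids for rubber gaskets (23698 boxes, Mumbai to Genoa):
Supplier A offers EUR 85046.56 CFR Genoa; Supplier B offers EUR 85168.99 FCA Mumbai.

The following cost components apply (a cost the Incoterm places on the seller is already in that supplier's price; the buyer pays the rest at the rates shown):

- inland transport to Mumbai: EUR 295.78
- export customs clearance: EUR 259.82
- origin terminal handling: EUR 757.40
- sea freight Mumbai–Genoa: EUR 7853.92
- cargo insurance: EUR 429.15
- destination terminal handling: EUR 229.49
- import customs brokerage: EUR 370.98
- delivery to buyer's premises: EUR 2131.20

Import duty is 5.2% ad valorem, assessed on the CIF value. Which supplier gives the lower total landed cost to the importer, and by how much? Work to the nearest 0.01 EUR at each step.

Supplier A (CFR):
CIF value = CFR price + insurance = 85046.56 + 429.15 = 85475.71
Import duty = 85475.71 × 5.2% = 4444.74
Buyer bears (A): 429.15 + 229.49 + 370.98 + 2131.20 = 3160.82
Landed cost (A) = invoice 85046.56 + 3160.82 + duty 4444.74 = 92652.12
Supplier B (FCA):
CIF value = FCA price + origin terminal + freight + insurance = 85168.99 + 757.40 + 7853.92 + 429.15 = 94209.46
Import duty = 94209.46 × 5.2% = 4898.89
Buyer bears (B): 757.40 + 7853.92 + 429.15 + 229.49 + 370.98 + 2131.20 = 11772.14
Landed cost (B) = invoice 85168.99 + 11772.14 + duty 4898.89 = 101840.02
Difference = |92652.12 − 101840.02| = 9187.90

Supplier A is cheaper by EUR 9187.90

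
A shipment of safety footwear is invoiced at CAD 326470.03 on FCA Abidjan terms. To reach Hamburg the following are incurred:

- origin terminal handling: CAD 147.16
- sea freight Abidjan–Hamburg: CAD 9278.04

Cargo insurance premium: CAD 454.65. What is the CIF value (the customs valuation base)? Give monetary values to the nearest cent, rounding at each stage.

CIF value: CAD 336349.88

CIF = FCA price + pre-shipment costs + freight + insurance
CIF = 326470.03 + 147.16 + 9278.04 + 454.65 = 336349.88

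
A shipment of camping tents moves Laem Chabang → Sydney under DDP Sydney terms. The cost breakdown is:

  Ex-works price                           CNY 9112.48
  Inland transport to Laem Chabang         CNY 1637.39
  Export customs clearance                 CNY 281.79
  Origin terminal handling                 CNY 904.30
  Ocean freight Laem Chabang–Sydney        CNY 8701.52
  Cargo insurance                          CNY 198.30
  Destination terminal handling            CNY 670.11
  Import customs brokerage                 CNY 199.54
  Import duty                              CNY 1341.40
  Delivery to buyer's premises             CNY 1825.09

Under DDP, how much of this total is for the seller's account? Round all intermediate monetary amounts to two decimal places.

Seller's account: CNY 24871.92

DDP: the seller bears all costs including import duty.
Seller's account: goods 9112.48 + inland to port 1637.39 + export clearance 281.79 + origin terminal 904.30 + freight 8701.52 + insurance 198.30 + destination terminal 670.11 + brokerage 199.54 + duty 1341.40 + delivery 1825.09 = 24871.92
Buyer's account: 0.00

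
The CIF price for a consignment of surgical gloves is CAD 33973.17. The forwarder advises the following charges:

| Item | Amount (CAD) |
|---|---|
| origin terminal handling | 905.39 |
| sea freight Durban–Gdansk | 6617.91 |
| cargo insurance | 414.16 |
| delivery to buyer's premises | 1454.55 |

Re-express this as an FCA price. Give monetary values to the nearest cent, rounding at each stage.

FCA price: CAD 26035.71

Not relevant to the conversion: delivery — on the buyer under both terms; not part of either seller's price.
From CIF to FCA, the seller no longer bears: origin terminal, freight, insurance.
FCA price = 33973.17 − 905.39 − 6617.91 − 414.16 = 26035.71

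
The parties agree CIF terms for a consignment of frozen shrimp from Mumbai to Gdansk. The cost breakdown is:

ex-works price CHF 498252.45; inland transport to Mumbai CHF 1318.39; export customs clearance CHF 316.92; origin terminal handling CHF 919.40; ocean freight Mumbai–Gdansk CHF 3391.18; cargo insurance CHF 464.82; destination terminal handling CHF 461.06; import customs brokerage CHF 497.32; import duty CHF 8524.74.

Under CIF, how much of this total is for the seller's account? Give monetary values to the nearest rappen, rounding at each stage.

CIF: the seller pays costs through ocean freight and marine insurance to the destination port.
Seller's account: goods 498252.45 + inland to port 1318.39 + export clearance 316.92 + origin terminal 919.40 + freight 3391.18 + insurance 464.82 = 504663.16
Buyer's account: destination terminal 461.06 + brokerage 497.32 + duty 8524.74 = 9483.12

Seller's account: CHF 504663.16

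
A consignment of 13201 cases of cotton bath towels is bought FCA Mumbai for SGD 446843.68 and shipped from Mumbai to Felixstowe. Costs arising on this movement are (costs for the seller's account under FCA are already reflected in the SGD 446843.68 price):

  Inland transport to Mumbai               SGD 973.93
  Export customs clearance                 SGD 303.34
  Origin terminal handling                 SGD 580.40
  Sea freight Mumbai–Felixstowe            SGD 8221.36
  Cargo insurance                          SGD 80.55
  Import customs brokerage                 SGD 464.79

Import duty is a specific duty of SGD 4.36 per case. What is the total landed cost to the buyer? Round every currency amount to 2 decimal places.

Total landed cost: SGD 513747.14

FCA: the seller delivers export-cleared goods to the carrier; the buyer bears costs from that point.
Already in the invoice (seller's account under FCA): inland to port, export clearance — exclude.
CIF value = FCA price + origin terminal + freight + insurance = 446843.68 + 580.40 + 8221.36 + 80.55 = 455725.99
Import duty = 13201 × 4.36 = 57556.36
Buyer bears: origin terminal 580.40 + freight 8221.36 + insurance 80.55 + brokerage 464.79 + duty 57556.36 = 66903.46
Landed cost = invoice 446843.68 + 66903.46 = 513747.14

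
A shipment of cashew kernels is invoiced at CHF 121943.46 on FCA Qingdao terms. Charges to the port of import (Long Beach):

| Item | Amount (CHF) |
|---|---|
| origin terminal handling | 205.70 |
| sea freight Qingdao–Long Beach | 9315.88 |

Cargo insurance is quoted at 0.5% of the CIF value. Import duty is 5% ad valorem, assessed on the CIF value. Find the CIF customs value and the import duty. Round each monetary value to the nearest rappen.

CIF value: CHF 132125.67; import duty: CHF 6606.28

Let C be the CIF value. C = FCA price + pre-shipment costs + freight + 0.5% × C
C − 0.5% × C = 121943.46 + 205.70 + 9315.88
0.995 × C = 131465.04
C = 131465.04 / 0.995 = 132125.67
Insurance premium = 0.5% × 132125.67 = 660.63
Import duty = 132125.67 × 5% = 6606.28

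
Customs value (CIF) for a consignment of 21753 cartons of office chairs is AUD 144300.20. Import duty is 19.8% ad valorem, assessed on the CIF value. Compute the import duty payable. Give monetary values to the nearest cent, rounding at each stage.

Import duty = 144300.20 × 19.8% = 28571.44

Import duty: AUD 28571.44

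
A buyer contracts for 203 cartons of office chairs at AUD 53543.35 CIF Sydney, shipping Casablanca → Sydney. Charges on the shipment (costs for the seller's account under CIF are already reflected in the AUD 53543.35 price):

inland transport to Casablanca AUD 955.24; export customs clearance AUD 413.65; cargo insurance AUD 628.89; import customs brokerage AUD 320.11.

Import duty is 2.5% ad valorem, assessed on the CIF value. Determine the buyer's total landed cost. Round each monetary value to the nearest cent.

Total landed cost: AUD 55202.04

CIF: the seller pays costs through ocean freight and marine insurance to the destination port.
Already in the invoice (seller's account under CIF): inland to port, export clearance, insurance — exclude.
The CIF price already equals the CIF value: 53543.35
Import duty = 53543.35 × 2.5% = 1338.58
Buyer bears: brokerage 320.11 + duty 1338.58 = 1658.69
Landed cost = invoice 53543.35 + 1658.69 = 55202.04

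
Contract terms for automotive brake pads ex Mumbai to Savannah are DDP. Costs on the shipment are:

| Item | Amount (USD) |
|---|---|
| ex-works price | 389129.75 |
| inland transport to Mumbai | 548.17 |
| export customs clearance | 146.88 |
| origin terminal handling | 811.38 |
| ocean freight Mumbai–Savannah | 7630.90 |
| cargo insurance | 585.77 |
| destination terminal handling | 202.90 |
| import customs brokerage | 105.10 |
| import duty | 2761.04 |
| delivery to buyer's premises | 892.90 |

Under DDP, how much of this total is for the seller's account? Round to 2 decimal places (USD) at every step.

DDP: the seller bears all costs including import duty.
Seller's account: goods 389129.75 + inland to port 548.17 + export clearance 146.88 + origin terminal 811.38 + freight 7630.90 + insurance 585.77 + destination terminal 202.90 + brokerage 105.10 + duty 2761.04 + delivery 892.90 = 402814.79
Buyer's account: 0.00

Seller's account: USD 402814.79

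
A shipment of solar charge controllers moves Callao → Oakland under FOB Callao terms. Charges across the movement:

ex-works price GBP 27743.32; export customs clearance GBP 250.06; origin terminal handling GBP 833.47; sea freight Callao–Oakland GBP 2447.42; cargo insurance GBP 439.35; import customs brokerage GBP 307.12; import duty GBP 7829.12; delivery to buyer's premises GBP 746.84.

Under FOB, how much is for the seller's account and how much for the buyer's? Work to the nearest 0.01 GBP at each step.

Seller: GBP 28826.85; buyer: GBP 11769.85

FOB: the seller bears costs until goods are on board at the origin port; the buyer bears freight, insurance and all costs thereafter.
Seller's account: goods 27743.32 + export clearance 250.06 + origin terminal 833.47 = 28826.85
Buyer's account: freight 2447.42 + insurance 439.35 + brokerage 307.12 + duty 7829.12 + delivery 746.84 = 11769.85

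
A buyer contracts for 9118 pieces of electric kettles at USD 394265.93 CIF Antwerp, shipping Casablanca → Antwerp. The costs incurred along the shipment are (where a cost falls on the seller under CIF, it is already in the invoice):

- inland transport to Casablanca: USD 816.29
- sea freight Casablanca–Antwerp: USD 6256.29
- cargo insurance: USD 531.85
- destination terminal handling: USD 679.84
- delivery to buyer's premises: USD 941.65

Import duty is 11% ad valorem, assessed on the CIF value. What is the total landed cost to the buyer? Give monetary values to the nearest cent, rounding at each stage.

Total landed cost: USD 439256.67

CIF: the seller pays costs through ocean freight and marine insurance to the destination port.
Already in the invoice (seller's account under CIF): inland to port, freight, insurance — exclude.
The CIF price already equals the CIF value: 394265.93
Import duty = 394265.93 × 11% = 43369.25
Buyer bears: destination terminal 679.84 + delivery 941.65 + duty 43369.25 = 44990.74
Landed cost = invoice 394265.93 + 44990.74 = 439256.67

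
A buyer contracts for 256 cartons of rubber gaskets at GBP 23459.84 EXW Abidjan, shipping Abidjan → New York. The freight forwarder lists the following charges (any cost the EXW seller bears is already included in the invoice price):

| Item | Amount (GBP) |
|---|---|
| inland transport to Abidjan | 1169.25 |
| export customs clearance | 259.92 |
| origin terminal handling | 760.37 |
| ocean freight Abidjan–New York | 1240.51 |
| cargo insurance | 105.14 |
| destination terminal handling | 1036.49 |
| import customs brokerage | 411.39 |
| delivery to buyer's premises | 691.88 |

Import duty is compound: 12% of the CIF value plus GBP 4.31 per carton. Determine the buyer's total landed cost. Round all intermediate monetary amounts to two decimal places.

Total landed cost: GBP 33477.55

EXW: the seller makes goods available at their premises; the buyer bears all onward costs.
CIF value = EXW price + inland to port + export clearance + origin terminal + freight + insurance = 23459.84 + 1169.25 + 259.92 + 760.37 + 1240.51 + 105.14 = 26995.03
Ad valorem component: 26995.03 × 12% = 3239.40
Specific component: 256 × 4.31 = 1103.36
Import duty = 3239.40 + 1103.36 = 4342.76
Buyer bears: inland to port 1169.25 + export clearance 259.92 + origin terminal 760.37 + freight 1240.51 + insurance 105.14 + destination terminal 1036.49 + brokerage 411.39 + delivery 691.88 + duty 4342.76 = 10017.71
Landed cost = invoice 23459.84 + 10017.71 = 33477.55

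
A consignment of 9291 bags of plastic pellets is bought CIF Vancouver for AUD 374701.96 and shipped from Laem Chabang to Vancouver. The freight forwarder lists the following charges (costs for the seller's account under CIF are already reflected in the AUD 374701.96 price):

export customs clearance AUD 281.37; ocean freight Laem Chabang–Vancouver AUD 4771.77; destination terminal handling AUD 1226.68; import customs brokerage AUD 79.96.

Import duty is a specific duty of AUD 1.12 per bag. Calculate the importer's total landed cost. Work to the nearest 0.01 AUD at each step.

Total landed cost: AUD 386414.52

CIF: the seller pays costs through ocean freight and marine insurance to the destination port.
Already in the invoice (seller's account under CIF): export clearance, freight — exclude.
The CIF price already equals the CIF value: 374701.96
Import duty = 9291 × 1.12 = 10405.92
Buyer bears: destination terminal 1226.68 + brokerage 79.96 + duty 10405.92 = 11712.56
Landed cost = invoice 374701.96 + 11712.56 = 386414.52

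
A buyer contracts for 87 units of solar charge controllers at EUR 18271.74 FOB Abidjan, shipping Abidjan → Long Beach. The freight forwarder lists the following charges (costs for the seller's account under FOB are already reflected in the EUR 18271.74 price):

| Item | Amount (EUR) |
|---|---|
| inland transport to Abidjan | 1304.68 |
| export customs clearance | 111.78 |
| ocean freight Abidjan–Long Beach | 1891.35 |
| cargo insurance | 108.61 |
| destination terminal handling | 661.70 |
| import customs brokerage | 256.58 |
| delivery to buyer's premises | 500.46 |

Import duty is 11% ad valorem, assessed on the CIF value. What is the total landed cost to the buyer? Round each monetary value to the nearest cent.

FOB: the seller bears costs until goods are on board at the origin port; the buyer bears freight, insurance and all costs thereafter.
Already in the invoice (seller's account under FOB): inland to port, export clearance — exclude.
CIF value = FOB price + freight + insurance = 18271.74 + 1891.35 + 108.61 = 20271.70
Import duty = 20271.70 × 11% = 2229.89
Buyer bears: freight 1891.35 + insurance 108.61 + destination terminal 661.70 + brokerage 256.58 + delivery 500.46 + duty 2229.89 = 5648.59
Landed cost = invoice 18271.74 + 5648.59 = 23920.33

Total landed cost: EUR 23920.33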